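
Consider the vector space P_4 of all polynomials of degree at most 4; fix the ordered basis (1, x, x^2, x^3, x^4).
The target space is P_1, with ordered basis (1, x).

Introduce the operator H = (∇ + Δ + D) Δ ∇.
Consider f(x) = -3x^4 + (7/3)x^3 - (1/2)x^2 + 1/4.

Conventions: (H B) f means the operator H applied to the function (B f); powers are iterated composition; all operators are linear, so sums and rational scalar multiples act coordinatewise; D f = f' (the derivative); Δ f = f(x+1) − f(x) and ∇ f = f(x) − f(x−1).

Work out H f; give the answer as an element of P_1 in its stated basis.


the image equals g(x) = -216x + 42

∇ f = -12x^3 + 25x^2 - 20x + 35/6
Δ ∇ f = -36x^2 + 14x - 7
∇ Δ ∇ f = -72x + 50
Δ Δ ∇ f = -72x - 22
D Δ ∇ f = -72x + 14
(∇ + Δ + D) Δ ∇ f = -216x + 42


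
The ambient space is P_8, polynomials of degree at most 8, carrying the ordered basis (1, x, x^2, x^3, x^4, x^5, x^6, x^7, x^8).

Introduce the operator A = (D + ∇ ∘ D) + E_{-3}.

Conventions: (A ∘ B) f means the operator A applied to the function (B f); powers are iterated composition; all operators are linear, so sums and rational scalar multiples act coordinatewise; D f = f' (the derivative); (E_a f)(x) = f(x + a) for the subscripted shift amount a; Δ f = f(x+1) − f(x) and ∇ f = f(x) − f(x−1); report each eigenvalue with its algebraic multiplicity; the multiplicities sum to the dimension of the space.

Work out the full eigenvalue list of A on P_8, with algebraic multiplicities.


λ = 1 (multiplicity 9)

image of 1: 1
image of x: x - 2
image of x^2: x^2 - 4x + 11
image of x^3: x^3 - 6x^2 + 33x - 30
image of x^4: x^4 - 8x^3 + 66x^2 - 120x + 85
image of x^5: x^5 - 10x^4 + 110x^3 - 300x^2 + 425x - 248
image of x^6: x^6 - 12x^5 + 165x^4 - 600x^3 + 1275x^2 - 1488x + 735
image of x^7: x^7 - 14x^6 + 231x^5 - 1050x^4 + 2975x^3 - 5208x^2 + 5145x - 2194
image of x^8: x^8 - 16x^7 + 308x^6 - 1680x^5 + 5950x^4 - 13888x^3 + 20580x^2 - 17552x + 6569
the matrix is upper triangular; its diagonal is (1, 1, 1, 1, 1, 1, 1, 1, 1)
for a triangular matrix the eigenvalues are the diagonal entries, with algebraic multiplicity their repetition count


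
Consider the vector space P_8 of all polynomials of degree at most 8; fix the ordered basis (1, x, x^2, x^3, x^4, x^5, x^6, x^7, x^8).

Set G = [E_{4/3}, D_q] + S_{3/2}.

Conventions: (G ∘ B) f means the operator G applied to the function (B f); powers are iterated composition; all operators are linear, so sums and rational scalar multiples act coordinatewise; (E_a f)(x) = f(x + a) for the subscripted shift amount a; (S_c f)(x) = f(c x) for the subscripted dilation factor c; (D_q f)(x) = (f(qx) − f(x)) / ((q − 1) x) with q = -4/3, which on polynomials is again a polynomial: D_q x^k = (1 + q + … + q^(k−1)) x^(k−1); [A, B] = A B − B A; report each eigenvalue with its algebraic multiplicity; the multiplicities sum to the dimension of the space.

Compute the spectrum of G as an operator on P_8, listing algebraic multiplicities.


λ = 1 (multiplicity 1), λ = 3/2 (multiplicity 1), λ = 9/4 (multiplicity 1), λ = 27/8 (multiplicity 1), λ = 81/16 (multiplicity 1), λ = 243/32 (multiplicity 1), λ = 729/64 (multiplicity 1), λ = 2187/128 (multiplicity 1), λ = 6561/256 (multiplicity 1)

image of 1: 1
image of x: (3/2)x
image of x^2: (9/4)x^2 - 28/9
image of x^3: (27/8)x^3 + (140/27)x - 224/81
image of x^4: (81/16)x^4 - (308/27)x^2 - (112/81)x - 8512/729
image of x^5: (243/32)x^5 + (4396/243)x^3 - (448/243)x^2 + (63616/2187)x - 57344/6561
image of x^6: (729/64)x^6 - (22652/729)x^4 - (22960/2187)x^3 - (757120/6561)x^2 - (304640/19683)x - 1985536/59049
image of x^7: (2187/128)x^7 + (11564/243)x^5 + (29792/2187)x^4 + (4907840/19683)x^3 + (250880/19683)x^2 + (7175168/59049)x - 10035200/531441
image of x^8: (6561/256)x^8 - (490588/6561)x^6 - (297136/6561)x^5 - (36387008/59049)x^4 - (39200000/177147)x^3 - (120773632/177147)x^2 - (157954048/1594323)x - 424689664/4782969
the matrix is upper triangular; its diagonal is (1, 3/2, 9/4, 27/8, 81/16, 243/32, 729/64, 2187/128, 6561/256)
for a triangular matrix the eigenvalues are the diagonal entries, with algebraic multiplicity their repetition count


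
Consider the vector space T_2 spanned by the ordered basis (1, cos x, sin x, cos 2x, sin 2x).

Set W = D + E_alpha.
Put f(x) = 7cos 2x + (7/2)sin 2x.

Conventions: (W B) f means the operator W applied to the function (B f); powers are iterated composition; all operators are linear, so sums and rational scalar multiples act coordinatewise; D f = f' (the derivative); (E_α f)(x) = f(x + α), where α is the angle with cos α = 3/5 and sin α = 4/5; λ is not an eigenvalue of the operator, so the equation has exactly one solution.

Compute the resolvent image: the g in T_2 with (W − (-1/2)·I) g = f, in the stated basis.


g(x) = -(882/881)cos 2x + (2149/881)sin 2x

write g with unknown coordinates in the stated basis and equate coefficients in (W − (-1/2)·I) g = f
solving from the highest basis element down gives g = -(882/881)cos 2x + (2149/881)sin 2x
check: W g = (6608/881)cos 2x + (2009/881)sin 2x
so W g − (-1/2)·g = 7cos 2x + (7/2)sin 2x = f ✓


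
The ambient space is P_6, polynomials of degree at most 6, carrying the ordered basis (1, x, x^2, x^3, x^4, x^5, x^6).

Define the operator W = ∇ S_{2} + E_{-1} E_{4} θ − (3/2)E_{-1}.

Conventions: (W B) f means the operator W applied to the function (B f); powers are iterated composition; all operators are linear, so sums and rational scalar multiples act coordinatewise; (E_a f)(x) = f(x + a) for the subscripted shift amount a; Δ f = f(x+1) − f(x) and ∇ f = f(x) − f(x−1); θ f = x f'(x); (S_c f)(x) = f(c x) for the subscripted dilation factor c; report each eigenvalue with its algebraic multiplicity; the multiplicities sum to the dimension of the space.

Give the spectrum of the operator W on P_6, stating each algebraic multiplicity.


image of 1: -3/2
image of x: -(1/2)x + 13/2
image of x^2: (1/2)x^2 + 23x + 25/2
image of x^3: (3/2)x^3 + (111/2)x^2 + (105/2)x + 181/2
image of x^4: (5/2)x^4 + 118x^3 + 111x^2 + 502x + 613/2
image of x^5: (7/2)x^5 + (485/2)x^4 + 115x^3 + 1685x^2 + (3715/2)x + 2497/2
image of x^6: (9/2)x^6 + 501x^5 - (345/2)x^4 + 4550x^3 + (12615/2)x^2 + 9141x + 8617/2
the matrix is upper triangular; its diagonal is (-3/2, -1/2, 1/2, 3/2, 5/2, 7/2, 9/2)
for a triangular matrix the eigenvalues are the diagonal entries, with algebraic multiplicity their repetition count

λ = -3/2 (multiplicity 1), λ = -1/2 (multiplicity 1), λ = 1/2 (multiplicity 1), λ = 3/2 (multiplicity 1), λ = 5/2 (multiplicity 1), λ = 7/2 (multiplicity 1), λ = 9/2 (multiplicity 1)


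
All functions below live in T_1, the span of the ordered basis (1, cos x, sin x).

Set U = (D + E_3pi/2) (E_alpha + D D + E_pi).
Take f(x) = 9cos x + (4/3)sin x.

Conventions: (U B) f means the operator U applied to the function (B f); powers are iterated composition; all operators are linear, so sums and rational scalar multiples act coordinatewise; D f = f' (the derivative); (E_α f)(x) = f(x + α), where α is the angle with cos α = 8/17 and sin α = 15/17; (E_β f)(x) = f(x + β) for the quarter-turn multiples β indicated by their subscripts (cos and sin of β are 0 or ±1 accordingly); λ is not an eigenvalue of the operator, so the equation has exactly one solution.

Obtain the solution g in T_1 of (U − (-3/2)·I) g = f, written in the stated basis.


the result is g(x) = 6cos x + (8/9)sin x

write g with unknown coordinates in the stated basis and equate coefficients in (U − (-3/2)·I) g = f
solving from the highest basis element down gives g = 6cos x + (8/9)sin x
check: U g = 0
so U g − (-3/2)·g = 9cos x + (4/3)sin x = f ✓


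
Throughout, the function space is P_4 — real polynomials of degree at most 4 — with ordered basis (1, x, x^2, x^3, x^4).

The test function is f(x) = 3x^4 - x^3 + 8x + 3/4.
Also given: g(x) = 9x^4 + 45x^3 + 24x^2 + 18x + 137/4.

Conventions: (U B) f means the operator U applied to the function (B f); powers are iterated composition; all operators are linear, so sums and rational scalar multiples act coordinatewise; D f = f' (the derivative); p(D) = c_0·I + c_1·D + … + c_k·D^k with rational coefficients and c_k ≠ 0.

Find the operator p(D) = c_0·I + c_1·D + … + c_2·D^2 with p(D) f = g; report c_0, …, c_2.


c_0 = 3, c_1 = 4, c_2 = 1

D^0 f = 3x^4 - x^3 + 8x + 3/4
D^1 f = 12x^3 - 3x^2 + 8
D^2 f = 36x^2 - 6x
matching coefficients of g against c_0 f + c_1 Df + … from the top degree down determines the c_i
solution: c_0 = 3, c_1 = 4, c_2 = 1


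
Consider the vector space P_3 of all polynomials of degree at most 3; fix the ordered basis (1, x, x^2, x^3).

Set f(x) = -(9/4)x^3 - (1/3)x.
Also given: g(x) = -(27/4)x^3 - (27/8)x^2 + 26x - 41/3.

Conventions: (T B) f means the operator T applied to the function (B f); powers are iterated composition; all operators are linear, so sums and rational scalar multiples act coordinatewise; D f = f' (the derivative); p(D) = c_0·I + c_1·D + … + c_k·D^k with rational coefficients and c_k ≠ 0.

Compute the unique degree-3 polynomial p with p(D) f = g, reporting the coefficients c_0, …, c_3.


p(D) = 3·I + (1/2)·D − 2·D^2 + D^3, i.e. c_0 = 3, c_1 = 1/2, c_2 = -2, c_3 = 1

D^0 f = -(9/4)x^3 - (1/3)x
D^1 f = -(27/4)x^2 - 1/3
D^2 f = -(27/2)x
D^3 f = -27/2
matching coefficients of g against c_0 f + c_1 Df + … from the top degree down determines the c_i
solution: c_0 = 3, c_1 = 1/2, c_2 = -2, c_3 = 1


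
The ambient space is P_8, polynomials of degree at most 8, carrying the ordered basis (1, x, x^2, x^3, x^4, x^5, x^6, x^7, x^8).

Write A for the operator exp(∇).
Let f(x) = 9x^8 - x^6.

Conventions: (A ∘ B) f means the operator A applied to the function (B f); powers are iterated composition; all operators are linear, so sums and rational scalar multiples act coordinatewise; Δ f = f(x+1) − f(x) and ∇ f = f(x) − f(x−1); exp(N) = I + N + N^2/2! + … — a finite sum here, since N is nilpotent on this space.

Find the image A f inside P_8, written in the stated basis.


order-1 term: 72x^7 - 252x^6 + 498x^5 - 615x^4 + 484x^3 - 237x^2 + 66x - 8
order-2 term: 252x^6 - 1512x^5 + 4395x^4 - 7500x^3 + 7707x^2 - 4446x + 1112
order-3 term: 504x^5 - 3780x^4 + 12580x^3 - 22590x^2 + 21522x - 8604
order-4 term: 630x^4 - 5040x^3 + 16365x^2 - 25140x + 15244
order-5 term: 504x^3 - 3780x^2 + 10074x - 9435
order-6 term: 252x^2 - 1512x + 2393
order-7 term: 72x - 252
order-8 term: 9
the series for exp(∇) f terminates at order 8
exp(∇) f = 9x^8 + 72x^7 - x^6 - 510x^5 + 630x^4 + 1028x^3 - 2283x^2 + 636x + 459

the result is g(x) = 9x^8 + 72x^7 - x^6 - 510x^5 + 630x^4 + 1028x^3 - 2283x^2 + 636x + 459


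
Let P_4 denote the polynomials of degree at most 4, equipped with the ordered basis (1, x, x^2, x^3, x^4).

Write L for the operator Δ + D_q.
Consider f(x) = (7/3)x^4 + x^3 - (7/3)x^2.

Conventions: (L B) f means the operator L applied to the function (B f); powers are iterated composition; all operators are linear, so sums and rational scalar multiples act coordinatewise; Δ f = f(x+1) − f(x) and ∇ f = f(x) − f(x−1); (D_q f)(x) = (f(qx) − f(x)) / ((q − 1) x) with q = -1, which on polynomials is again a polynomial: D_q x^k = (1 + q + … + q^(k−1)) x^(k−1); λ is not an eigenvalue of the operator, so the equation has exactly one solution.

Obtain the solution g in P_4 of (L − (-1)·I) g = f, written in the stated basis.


g(x) = (7/3)x^4 - (25/3)x^3 + 17x^2 - (55/3)x + 77/3

write g with unknown coordinates in the stated basis and equate coefficients in (L − (-1)·I) g = f
solving from the highest basis element down gives g = (7/3)x^4 - (25/3)x^3 + 17x^2 - (55/3)x + 77/3
check: L g = (28/3)x^3 - (58/3)x^2 + (55/3)x - 77/3
so L g − (-1)·g = (7/3)x^4 + x^3 - (7/3)x^2 = f ✓


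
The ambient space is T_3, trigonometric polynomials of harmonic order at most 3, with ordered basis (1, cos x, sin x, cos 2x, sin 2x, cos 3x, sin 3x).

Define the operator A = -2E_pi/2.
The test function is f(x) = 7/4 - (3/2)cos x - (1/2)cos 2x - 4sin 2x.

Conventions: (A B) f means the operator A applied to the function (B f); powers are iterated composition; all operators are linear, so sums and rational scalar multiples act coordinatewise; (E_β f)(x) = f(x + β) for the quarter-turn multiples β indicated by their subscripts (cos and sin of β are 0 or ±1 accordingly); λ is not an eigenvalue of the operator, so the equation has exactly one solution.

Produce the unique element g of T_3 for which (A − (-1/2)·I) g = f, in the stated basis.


the image equals g(x) = -7/6 - (3/17)cos x + (12/17)sin x - (1/5)cos 2x - (8/5)sin 2x

write g with unknown coordinates in the stated basis and equate coefficients in (A − (-1/2)·I) g = f
solving from the highest basis element down gives g = -7/6 - (3/17)cos x + (12/17)sin x - (1/5)cos 2x - (8/5)sin 2x
check: A g = 7/3 - (24/17)cos x - (6/17)sin x - (2/5)cos 2x - (16/5)sin 2x
so A g − (-1/2)·g = 7/4 - (3/2)cos x - (1/2)cos 2x - 4sin 2x = f ✓


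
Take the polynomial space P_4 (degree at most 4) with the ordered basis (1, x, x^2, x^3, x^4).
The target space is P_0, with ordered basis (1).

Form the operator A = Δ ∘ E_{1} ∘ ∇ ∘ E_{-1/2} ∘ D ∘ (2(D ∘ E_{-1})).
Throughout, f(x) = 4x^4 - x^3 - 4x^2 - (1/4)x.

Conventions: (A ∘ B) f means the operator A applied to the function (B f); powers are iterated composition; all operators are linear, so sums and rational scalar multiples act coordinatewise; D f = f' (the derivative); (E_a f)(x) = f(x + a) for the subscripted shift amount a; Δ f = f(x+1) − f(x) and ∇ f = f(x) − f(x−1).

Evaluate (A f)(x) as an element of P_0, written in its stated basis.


the result is g(x) = 192

E_{-1} f = 4x^4 - 17x^3 + 23x^2 - (45/4)x + 5/4
D E_{-1} f = 16x^3 - 51x^2 + 46x - 45/4
(2(D ∘ E_{-1})) f = 32x^3 - 102x^2 + 92x - 45/2
D (2(D ∘ E_{-1})) f = 96x^2 - 204x + 92
E_{-1/2} D (2(D ∘ E_{-1})) f = 96x^2 - 300x + 218
∇ E_{-1/2} D (2(D ∘ E_{-1})) f = 192x - 396
E_{1} ∇ E_{-1/2} D (2(D ∘ E_{-1})) f = 192x - 204
Δ E_{1} ∇ E_{-1/2} D (2(D ∘ E_{-1})) f = 192


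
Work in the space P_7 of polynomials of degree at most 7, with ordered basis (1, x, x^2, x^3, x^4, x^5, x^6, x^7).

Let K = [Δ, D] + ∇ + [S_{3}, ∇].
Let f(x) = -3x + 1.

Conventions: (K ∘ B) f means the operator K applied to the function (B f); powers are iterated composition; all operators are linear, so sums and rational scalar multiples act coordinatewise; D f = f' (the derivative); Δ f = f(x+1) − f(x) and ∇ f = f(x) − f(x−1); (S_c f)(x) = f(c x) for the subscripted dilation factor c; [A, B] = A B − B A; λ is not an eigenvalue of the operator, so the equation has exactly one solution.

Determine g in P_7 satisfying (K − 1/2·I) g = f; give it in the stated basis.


write g with unknown coordinates in the stated basis and equate coefficients in (K − 1/2·I) g = f
solving from the highest basis element down gives g = 6x - 14
check: K g = -6
so K g − 1/2·g = -3x + 1 = f ✓

the result is g(x) = 6x - 14


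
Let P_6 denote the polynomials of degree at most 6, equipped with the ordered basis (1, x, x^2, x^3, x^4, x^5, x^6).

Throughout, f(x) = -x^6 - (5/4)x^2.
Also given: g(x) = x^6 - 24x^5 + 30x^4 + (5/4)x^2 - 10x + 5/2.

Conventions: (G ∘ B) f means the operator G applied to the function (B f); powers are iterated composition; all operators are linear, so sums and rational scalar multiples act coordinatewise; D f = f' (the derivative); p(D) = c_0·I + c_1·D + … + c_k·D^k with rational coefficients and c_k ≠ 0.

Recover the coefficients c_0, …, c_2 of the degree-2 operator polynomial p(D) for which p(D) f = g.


D^0 f = -x^6 - (5/4)x^2
D^1 f = -6x^5 - (5/2)x
D^2 f = -30x^4 - 5/2
matching coefficients of g against c_0 f + c_1 Df + … from the top degree down determines the c_i
solution: c_0 = -1, c_1 = 4, c_2 = -1

c_0 = -1, c_1 = 4, c_2 = -1


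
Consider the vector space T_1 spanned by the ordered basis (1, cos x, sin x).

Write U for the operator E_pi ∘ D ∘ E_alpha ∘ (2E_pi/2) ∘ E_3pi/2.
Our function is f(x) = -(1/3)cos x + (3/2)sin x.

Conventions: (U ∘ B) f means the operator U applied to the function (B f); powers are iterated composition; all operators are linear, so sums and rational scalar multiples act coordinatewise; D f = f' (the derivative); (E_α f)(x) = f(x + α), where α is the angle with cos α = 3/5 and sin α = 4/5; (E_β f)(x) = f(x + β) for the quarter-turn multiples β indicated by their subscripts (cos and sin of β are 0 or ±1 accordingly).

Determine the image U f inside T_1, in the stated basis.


the image equals g(x) = -(7/3)cos x + 2sin x

E_3pi/2 f = -(3/2)cos x - (1/3)sin x
E_pi/2 E_3pi/2 f = -(1/3)cos x + (3/2)sin x
(2E_pi/2) E_3pi/2 f = -(2/3)cos x + 3sin x
E_alpha (2E_pi/2) E_3pi/2 f = 2cos x + (7/3)sin x
D (E_alpha ∘ (2E_pi/2)) E_3pi/2 f = (7/3)cos x - 2sin x
E_pi D (E_alpha ∘ (2E_pi/2)) E_3pi/2 f = -(7/3)cos x + 2sin x


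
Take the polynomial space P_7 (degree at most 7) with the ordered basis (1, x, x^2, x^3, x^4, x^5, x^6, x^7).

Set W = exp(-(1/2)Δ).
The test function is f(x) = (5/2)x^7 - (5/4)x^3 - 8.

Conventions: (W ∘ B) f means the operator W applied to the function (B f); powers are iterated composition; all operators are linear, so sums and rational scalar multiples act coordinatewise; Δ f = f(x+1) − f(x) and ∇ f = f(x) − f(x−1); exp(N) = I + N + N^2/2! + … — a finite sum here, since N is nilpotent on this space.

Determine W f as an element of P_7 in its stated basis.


the result is g(x) = (5/2)x^7 - (35/4)x^6 - (105/8)x^5 + (175/16)x^4 + (1535/32)x^3 + (2535/64)x^2 - (755/128)x - 5003/256

order-1 term: -(35/4)x^6 - (105/4)x^5 - (175/4)x^4 - (175/4)x^3 - (195/8)x^2 - (55/8)x - 5/8
order-2 term: (105/8)x^5 + (525/8)x^4 + (1225/8)x^3 + (1575/8)x^2 + (2155/16)x + 615/16
order-3 term: -(175/16)x^4 - (525/8)x^3 - (2625/16)x^2 - (1575/8)x - 3005/32
order-4 term: (175/32)x^3 + (525/16)x^2 + (2275/32)x + 875/16
order-5 term: -(105/64)x^2 - (525/64)x - 175/16
order-6 term: (35/128)x + 105/128
order-7 term: -5/256
the series for exp(-(1/2)Δ) f terminates at order 7
exp(-(1/2)Δ) f = (5/2)x^7 - (35/4)x^6 - (105/8)x^5 + (175/16)x^4 + (1535/32)x^3 + (2535/64)x^2 - (755/128)x - 5003/256


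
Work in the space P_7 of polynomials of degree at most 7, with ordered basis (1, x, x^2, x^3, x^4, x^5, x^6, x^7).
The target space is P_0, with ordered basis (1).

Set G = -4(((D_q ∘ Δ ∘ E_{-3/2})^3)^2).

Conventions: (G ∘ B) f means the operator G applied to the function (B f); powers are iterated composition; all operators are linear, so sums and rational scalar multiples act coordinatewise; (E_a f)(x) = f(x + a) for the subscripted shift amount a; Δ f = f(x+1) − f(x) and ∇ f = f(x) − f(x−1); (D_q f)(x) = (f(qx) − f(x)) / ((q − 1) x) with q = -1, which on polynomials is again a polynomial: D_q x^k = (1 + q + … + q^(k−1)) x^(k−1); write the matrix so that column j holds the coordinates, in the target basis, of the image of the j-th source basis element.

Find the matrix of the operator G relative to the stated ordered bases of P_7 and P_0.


image of 1: 0
image of x: 0
image of x^2: 0
image of x^3: 0
image of x^4: 0
image of x^5: 0
image of x^6: 0
image of x^7: 0
each image's coordinates form column j of the matrix

the matrix is [[0, 0, 0, 0, 0, 0, 0, 0]] (rows listed top to bottom)


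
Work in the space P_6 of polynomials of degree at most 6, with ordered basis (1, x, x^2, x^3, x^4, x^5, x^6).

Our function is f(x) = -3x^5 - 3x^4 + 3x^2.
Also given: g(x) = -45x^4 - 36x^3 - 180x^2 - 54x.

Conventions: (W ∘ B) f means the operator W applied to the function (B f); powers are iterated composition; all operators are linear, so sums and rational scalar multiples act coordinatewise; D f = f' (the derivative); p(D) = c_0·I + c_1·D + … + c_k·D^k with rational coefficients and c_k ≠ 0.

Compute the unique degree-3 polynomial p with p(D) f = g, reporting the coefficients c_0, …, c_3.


p(D) = 3·D + D^3, i.e. c_0 = 0, c_1 = 3, c_2 = 0, c_3 = 1

D^0 f = -3x^5 - 3x^4 + 3x^2
D^1 f = -15x^4 - 12x^3 + 6x
D^2 f = -60x^3 - 36x^2 + 6
D^3 f = -180x^2 - 72x
matching coefficients of g against c_0 f + c_1 Df + … from the top degree down determines the c_i
solution: c_0 = 0, c_1 = 3, c_2 = 0, c_3 = 1


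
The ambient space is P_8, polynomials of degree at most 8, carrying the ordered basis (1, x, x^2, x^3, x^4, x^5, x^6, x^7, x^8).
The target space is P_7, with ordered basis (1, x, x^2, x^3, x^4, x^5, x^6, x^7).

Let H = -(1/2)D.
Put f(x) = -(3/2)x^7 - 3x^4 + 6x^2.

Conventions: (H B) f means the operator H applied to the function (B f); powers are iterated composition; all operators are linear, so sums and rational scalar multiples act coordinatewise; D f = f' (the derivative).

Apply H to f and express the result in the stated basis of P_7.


the image equals g(x) = (21/4)x^6 + 6x^3 - 6x

D f = -(21/2)x^6 - 12x^3 + 12x
(-(1/2)D) f = (21/4)x^6 + 6x^3 - 6x


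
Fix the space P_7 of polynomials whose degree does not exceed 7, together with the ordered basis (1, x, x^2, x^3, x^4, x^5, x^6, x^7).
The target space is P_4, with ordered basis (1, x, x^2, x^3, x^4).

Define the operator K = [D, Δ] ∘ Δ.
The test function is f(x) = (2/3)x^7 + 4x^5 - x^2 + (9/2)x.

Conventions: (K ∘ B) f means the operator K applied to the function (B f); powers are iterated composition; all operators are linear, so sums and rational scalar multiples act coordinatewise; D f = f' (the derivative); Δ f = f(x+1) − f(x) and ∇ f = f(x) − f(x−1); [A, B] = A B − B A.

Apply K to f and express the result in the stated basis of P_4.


the image equals g(x) = 0

Δ f = (14/3)x^6 + 14x^5 + (130/3)x^4 + (190/3)x^3 + 54x^2 + (68/3)x + 49/6
Δ Δ f = 28x^5 + 140x^4 + (1220/3)x^3 + 660x^2 + (1708/3)x + 202
D Δ Δ f = 140x^4 + 560x^3 + 1220x^2 + 1320x + 1708/3
D Δ f = 28x^5 + 70x^4 + (520/3)x^3 + 190x^2 + 108x + 68/3
Δ D Δ f = 140x^4 + 560x^3 + 1220x^2 + 1320x + 1708/3
[D, Δ] Δ f = 0


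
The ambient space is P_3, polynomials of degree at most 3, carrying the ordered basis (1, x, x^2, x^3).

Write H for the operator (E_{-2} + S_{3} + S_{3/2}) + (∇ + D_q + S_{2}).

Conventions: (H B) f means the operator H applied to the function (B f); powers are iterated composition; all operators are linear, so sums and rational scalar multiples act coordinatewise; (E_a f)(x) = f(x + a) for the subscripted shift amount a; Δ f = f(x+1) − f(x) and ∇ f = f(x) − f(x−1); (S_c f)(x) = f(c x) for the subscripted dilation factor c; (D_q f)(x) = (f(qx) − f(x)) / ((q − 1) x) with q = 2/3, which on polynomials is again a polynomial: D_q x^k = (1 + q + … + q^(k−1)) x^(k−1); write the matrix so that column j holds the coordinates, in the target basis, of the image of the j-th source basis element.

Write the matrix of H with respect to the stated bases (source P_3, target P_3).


the matrix is [[4, 0, 3, -7]; [0, 15/2, -1/3, 9]; [0, 0, 65/4, -8/9]; [0, 0, 0, 315/8]] (rows listed top to bottom)

image of 1: 4
image of x: (15/2)x
image of x^2: (65/4)x^2 - (1/3)x + 3
image of x^3: (315/8)x^3 - (8/9)x^2 + 9x - 7
each image's coordinates form column j of the matrix


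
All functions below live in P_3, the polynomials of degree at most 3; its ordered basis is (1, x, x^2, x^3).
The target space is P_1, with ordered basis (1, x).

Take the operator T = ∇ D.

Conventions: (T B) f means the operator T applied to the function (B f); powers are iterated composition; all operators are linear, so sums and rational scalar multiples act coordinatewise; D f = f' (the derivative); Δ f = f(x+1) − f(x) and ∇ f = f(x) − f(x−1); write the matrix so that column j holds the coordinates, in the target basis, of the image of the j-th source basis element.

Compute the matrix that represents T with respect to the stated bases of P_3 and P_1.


the matrix is [[0, 0, 2, -3]; [0, 0, 0, 6]] (rows listed top to bottom)

image of 1: 0
image of x: 0
image of x^2: 2
image of x^3: 6x - 3
each image's coordinates form column j of the matrix


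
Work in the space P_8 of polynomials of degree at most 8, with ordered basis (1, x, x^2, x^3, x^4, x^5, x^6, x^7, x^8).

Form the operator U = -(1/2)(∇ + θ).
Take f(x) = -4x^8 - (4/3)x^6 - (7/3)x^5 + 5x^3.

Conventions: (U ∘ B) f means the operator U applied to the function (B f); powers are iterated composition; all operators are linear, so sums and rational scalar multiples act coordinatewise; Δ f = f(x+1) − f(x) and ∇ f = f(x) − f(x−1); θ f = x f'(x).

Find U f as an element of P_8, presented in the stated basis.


∇ f = -32x^7 + 112x^6 - 232x^5 + (865/3)x^4 - (682/3)x^3 + (371/3)x^2 - (130/3)x + 8
θ f = -32x^8 - 8x^6 - (35/3)x^5 + 15x^3
(∇ + θ) f = -32x^8 - 32x^7 + 104x^6 - (731/3)x^5 + (865/3)x^4 - (637/3)x^3 + (371/3)x^2 - (130/3)x + 8
(-(1/2)(∇ + θ)) f = 16x^8 + 16x^7 - 52x^6 + (731/6)x^5 - (865/6)x^4 + (637/6)x^3 - (371/6)x^2 + (65/3)x - 4

the image equals g(x) = 16x^8 + 16x^7 - 52x^6 + (731/6)x^5 - (865/6)x^4 + (637/6)x^3 - (371/6)x^2 + (65/3)x - 4


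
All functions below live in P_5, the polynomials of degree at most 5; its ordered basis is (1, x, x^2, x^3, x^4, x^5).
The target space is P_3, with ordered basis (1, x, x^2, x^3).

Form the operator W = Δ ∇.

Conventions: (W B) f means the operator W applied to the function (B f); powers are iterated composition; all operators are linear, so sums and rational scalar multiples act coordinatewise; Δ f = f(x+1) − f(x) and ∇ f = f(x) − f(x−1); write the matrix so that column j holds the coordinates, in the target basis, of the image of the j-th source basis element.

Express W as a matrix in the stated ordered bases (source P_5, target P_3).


image of 1: 0
image of x: 0
image of x^2: 2
image of x^3: 6x
image of x^4: 12x^2 + 2
image of x^5: 20x^3 + 10x
each image's coordinates form column j of the matrix

the matrix is [[0, 0, 2, 0, 2, 0]; [0, 0, 0, 6, 0, 10]; [0, 0, 0, 0, 12, 0]; [0, 0, 0, 0, 0, 20]] (rows listed top to bottom)


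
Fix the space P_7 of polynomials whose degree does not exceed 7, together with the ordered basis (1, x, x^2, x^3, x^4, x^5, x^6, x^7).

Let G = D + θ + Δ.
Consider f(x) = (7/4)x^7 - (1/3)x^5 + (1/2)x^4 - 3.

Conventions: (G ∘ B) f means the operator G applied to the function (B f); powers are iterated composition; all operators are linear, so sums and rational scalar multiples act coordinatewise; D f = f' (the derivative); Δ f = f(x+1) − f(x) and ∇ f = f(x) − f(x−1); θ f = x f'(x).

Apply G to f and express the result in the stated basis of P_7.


the image equals g(x) = (49/4)x^7 + (49/2)x^6 + (421/12)x^5 + (719/12)x^4 + (743/12)x^3 + (437/12)x^2 + (151/12)x + 23/12

D f = (49/4)x^6 - (5/3)x^4 + 2x^3
θ f = (49/4)x^7 - (5/3)x^5 + 2x^4
Δ f = (49/4)x^6 + (147/4)x^5 + (715/12)x^4 + (719/12)x^3 + (437/12)x^2 + (151/12)x + 23/12
(D + θ + Δ) f = (49/4)x^7 + (49/2)x^6 + (421/12)x^5 + (719/12)x^4 + (743/12)x^3 + (437/12)x^2 + (151/12)x + 23/12


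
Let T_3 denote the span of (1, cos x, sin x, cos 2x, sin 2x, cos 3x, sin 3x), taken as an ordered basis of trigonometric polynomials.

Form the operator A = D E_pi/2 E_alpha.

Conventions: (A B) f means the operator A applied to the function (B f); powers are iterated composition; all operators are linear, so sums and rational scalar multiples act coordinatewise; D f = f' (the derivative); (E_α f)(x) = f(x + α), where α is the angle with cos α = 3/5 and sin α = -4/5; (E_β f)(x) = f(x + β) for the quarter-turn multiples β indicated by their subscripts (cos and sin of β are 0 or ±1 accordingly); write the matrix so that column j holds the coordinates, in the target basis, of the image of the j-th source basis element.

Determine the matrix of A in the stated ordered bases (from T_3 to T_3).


image of 1: 0
image of cos x: -(3/5)cos x - (4/5)sin x
image of sin x: (4/5)cos x - (3/5)sin x
image of cos 2x: -(48/25)cos 2x - (14/25)sin 2x
image of sin 2x: (14/25)cos 2x - (48/25)sin 2x
image of cos 3x: -(351/125)cos 3x + (132/125)sin 3x
image of sin 3x: -(132/125)cos 3x - (351/125)sin 3x
each image's coordinates form column j of the matrix

the matrix is [[0, 0, 0, 0, 0, 0, 0]; [0, -3/5, 4/5, 0, 0, 0, 0]; [0, -4/5, -3/5, 0, 0, 0, 0]; [0, 0, 0, -48/25, 14/25, 0, 0]; [0, 0, 0, -14/25, -48/25, 0, 0]; [0, 0, 0, 0, 0, -351/125, -132/125]; [0, 0, 0, 0, 0, 132/125, -351/125]] (rows listed top to bottom)


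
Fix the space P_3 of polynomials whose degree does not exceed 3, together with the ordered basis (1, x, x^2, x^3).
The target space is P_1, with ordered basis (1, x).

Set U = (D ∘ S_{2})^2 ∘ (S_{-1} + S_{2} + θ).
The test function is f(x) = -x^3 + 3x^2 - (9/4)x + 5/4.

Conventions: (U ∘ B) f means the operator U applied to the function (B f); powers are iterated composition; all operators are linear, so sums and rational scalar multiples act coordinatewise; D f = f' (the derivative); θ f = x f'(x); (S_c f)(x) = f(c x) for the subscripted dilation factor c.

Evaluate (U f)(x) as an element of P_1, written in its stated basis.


the result is g(x) = -1920x + 336

S_{-1} f = x^3 + 3x^2 + (9/4)x + 5/4
S_{2} f = -8x^3 + 12x^2 - (9/2)x + 5/4
θ f = -3x^3 + 6x^2 - (9/4)x
(S_{-1} + S_{2} + θ) f = -10x^3 + 21x^2 - (9/2)x + 5/2
S_{2} (S_{-1} + S_{2} + θ) f = -80x^3 + 84x^2 - 9x + 5/2
D S_{2} (S_{-1} + S_{2} + θ) f = -240x^2 + 168x - 9
S_{2} (D ∘ S_{2}) (S_{-1} + S_{2} + θ) f = -960x^2 + 336x - 9
D S_{2} (D ∘ S_{2}) (S_{-1} + S_{2} + θ) f = -1920x + 336


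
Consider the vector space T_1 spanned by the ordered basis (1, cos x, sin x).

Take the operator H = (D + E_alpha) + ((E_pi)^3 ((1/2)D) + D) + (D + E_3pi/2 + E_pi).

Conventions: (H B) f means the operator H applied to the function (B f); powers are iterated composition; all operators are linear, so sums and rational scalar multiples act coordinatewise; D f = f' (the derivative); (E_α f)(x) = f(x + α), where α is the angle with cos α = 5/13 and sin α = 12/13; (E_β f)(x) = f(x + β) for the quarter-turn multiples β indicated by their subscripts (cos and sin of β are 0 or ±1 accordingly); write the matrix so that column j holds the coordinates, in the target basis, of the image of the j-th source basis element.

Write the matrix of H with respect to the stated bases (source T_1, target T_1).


the matrix is [[3, 0, 0]; [0, -8/13, 63/26]; [0, -63/26, -8/13]] (rows listed top to bottom)

image of 1: 3
image of cos x: -(8/13)cos x - (63/26)sin x
image of sin x: (63/26)cos x - (8/13)sin x
each image's coordinates form column j of the matrix


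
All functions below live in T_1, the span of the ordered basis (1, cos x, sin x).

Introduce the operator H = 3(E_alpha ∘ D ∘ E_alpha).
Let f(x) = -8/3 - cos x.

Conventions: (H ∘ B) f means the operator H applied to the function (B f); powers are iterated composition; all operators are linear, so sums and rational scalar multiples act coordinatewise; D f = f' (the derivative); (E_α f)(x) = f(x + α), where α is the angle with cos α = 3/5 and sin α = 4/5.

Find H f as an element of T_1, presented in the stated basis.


E_alpha f = -8/3 - (3/5)cos x + (4/5)sin x
D E_alpha f = (4/5)cos x + (3/5)sin x
E_alpha D E_alpha f = (24/25)cos x - (7/25)sin x
(3(E_alpha ∘ D ∘ E_alpha)) f = (72/25)cos x - (21/25)sin x

g(x) = (72/25)cos x - (21/25)sin x


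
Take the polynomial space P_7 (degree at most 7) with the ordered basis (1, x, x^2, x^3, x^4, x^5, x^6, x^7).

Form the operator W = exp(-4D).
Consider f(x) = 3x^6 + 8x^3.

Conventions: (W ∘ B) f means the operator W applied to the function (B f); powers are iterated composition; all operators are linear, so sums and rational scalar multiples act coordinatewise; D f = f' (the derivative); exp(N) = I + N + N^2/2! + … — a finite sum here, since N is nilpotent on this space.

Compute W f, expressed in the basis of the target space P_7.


order-1 term: -72x^5 - 96x^2
order-2 term: 720x^4 + 384x
order-3 term: -3840x^3 - 512
order-4 term: 11520x^2
order-5 term: -18432x
order-6 term: 12288
the series for exp(-4D) f terminates at order 6
exp(-4D) f = 3x^6 - 72x^5 + 720x^4 - 3832x^3 + 11424x^2 - 18048x + 11776

g(x) = 3x^6 - 72x^5 + 720x^4 - 3832x^3 + 11424x^2 - 18048x + 11776


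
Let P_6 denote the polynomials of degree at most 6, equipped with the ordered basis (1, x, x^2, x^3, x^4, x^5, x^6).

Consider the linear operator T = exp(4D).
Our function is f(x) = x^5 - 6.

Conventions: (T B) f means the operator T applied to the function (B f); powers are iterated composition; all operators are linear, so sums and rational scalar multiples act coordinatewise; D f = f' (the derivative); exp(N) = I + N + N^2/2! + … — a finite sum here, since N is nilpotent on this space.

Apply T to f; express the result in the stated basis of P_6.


g(x) = x^5 + 20x^4 + 160x^3 + 640x^2 + 1280x + 1018

order-1 term: 20x^4
order-2 term: 160x^3
order-3 term: 640x^2
order-4 term: 1280x
order-5 term: 1024
the series for exp(4D) f terminates at order 5
exp(4D) f = x^5 + 20x^4 + 160x^3 + 640x^2 + 1280x + 1018


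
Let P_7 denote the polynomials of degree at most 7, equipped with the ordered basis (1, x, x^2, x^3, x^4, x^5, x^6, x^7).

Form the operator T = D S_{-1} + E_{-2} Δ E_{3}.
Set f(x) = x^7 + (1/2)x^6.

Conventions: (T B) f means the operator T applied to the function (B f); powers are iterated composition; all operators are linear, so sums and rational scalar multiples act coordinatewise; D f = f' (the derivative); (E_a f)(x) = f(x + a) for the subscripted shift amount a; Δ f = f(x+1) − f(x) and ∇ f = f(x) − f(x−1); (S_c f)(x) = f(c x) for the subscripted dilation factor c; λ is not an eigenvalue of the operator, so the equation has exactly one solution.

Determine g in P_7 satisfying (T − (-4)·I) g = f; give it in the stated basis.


the result is g(x) = (1/4)x^7 + (1/8)x^6 - (69/16)x^5 - (535/32)x^4 + (915/32)x^3 + (6591/64)x^2 - (359/128)x - 10513/256

write g with unknown coordinates in the stated basis and equate coefficients in (T − (-4)·I) g = f
solving from the highest basis element down gives g = (1/4)x^7 + (1/8)x^6 - (69/16)x^5 - (535/32)x^4 + (915/32)x^3 + (6591/64)x^2 - (359/128)x - 10513/256
check: T g = (69/4)x^5 + (535/8)x^4 - (915/8)x^3 - (6591/16)x^2 + (359/32)x + 10513/64
so T g − (-4)·g = x^7 + (1/2)x^6 = f ✓


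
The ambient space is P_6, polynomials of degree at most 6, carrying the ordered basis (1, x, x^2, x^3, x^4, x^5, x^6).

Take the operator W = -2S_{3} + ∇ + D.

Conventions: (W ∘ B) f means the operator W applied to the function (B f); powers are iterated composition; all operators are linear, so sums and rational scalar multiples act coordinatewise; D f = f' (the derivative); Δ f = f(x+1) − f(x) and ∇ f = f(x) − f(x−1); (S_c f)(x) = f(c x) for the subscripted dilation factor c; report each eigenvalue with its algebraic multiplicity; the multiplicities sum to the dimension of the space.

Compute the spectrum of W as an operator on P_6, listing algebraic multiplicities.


λ = -1458 (multiplicity 1), λ = -486 (multiplicity 1), λ = -162 (multiplicity 1), λ = -54 (multiplicity 1), λ = -18 (multiplicity 1), λ = -6 (multiplicity 1), λ = -2 (multiplicity 1)

image of 1: -2
image of x: -6x + 2
image of x^2: -18x^2 + 4x - 1
image of x^3: -54x^3 + 6x^2 - 3x + 1
image of x^4: -162x^4 + 8x^3 - 6x^2 + 4x - 1
image of x^5: -486x^5 + 10x^4 - 10x^3 + 10x^2 - 5x + 1
image of x^6: -1458x^6 + 12x^5 - 15x^4 + 20x^3 - 15x^2 + 6x - 1
the matrix is upper triangular; its diagonal is (-2, -6, -18, -54, -162, -486, -1458)
for a triangular matrix the eigenvalues are the diagonal entries, with algebraic multiplicity their repetition count


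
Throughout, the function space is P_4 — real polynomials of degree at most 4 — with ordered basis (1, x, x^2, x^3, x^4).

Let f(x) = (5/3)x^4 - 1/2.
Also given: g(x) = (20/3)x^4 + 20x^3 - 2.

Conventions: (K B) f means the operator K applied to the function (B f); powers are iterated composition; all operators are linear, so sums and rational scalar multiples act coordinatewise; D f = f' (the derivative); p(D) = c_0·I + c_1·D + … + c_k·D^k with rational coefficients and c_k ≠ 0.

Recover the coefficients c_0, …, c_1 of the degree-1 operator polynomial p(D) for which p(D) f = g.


c_0 = 4, c_1 = 3

D^0 f = (5/3)x^4 - 1/2
D^1 f = (20/3)x^3
matching coefficients of g against c_0 f + c_1 Df + … from the top degree down determines the c_i
solution: c_0 = 4, c_1 = 3


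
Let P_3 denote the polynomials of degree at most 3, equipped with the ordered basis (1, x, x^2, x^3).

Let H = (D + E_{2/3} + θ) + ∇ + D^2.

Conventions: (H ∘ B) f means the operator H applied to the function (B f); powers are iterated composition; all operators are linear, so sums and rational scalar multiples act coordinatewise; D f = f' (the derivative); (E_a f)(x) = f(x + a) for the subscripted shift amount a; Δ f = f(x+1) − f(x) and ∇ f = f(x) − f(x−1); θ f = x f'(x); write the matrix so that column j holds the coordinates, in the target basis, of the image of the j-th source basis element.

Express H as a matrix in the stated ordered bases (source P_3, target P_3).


image of 1: 1
image of x: 2x + 8/3
image of x^2: 3x^2 + (16/3)x + 13/9
image of x^3: 4x^3 + 8x^2 + (13/3)x + 35/27
each image's coordinates form column j of the matrix

the matrix is [[1, 8/3, 13/9, 35/27]; [0, 2, 16/3, 13/3]; [0, 0, 3, 8]; [0, 0, 0, 4]] (rows listed top to bottom)


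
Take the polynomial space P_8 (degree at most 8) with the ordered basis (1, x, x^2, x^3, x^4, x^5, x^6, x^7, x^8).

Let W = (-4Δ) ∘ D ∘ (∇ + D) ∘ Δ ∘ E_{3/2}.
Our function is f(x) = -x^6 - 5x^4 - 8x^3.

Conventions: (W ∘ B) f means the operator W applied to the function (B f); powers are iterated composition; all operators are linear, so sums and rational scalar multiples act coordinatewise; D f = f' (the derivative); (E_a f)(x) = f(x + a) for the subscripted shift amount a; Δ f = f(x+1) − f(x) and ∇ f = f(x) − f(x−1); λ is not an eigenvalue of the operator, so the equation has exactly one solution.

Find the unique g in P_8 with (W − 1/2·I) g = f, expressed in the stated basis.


the result is g(x) = 2x^6 + 10x^4 + 16x^3 - 11520x^2 - 51840x - 65280

write g with unknown coordinates in the stated basis and equate coefficients in (W − 1/2·I) g = f
solving from the highest basis element down gives g = 2x^6 + 10x^4 + 16x^3 - 11520x^2 - 51840x - 65280
check: W g = -5760x^2 - 25920x - 32640
so W g − 1/2·g = -x^6 - 5x^4 - 8x^3 = f ✓


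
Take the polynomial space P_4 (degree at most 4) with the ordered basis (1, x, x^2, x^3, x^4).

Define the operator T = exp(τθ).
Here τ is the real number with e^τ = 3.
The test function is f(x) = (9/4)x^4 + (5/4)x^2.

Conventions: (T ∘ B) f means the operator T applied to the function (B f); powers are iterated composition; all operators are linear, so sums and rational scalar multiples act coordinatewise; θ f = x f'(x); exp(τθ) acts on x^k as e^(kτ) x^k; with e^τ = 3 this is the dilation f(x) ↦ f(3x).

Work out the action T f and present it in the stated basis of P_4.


the result is g(x) = (729/4)x^4 + (45/4)x^2

exp(τθ) x^k = e^(kτ) x^k; with e^τ = 3 this sends x^k to 3^k x^k
x^2 ↦ 9 x^2
x^4 ↦ 81 x^4
applying this coordinatewise to f: exp(τθ) f = (729/4)x^4 + (45/4)x^2


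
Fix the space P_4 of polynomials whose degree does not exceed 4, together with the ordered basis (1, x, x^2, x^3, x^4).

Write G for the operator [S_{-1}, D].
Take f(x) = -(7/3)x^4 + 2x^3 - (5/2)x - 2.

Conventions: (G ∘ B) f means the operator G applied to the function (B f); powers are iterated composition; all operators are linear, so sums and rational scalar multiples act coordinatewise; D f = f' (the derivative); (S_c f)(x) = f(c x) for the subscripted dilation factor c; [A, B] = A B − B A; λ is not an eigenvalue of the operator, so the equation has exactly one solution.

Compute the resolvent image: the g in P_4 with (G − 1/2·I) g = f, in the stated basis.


the image equals g(x) = (14/3)x^4 - (236/3)x^3 - 944x^2 + 7557x + 30232

write g with unknown coordinates in the stated basis and equate coefficients in (G − 1/2·I) g = f
solving from the highest basis element down gives g = (14/3)x^4 - (236/3)x^3 - 944x^2 + 7557x + 30232
check: G g = -(112/3)x^3 - 472x^2 + 3776x + 15114
so G g − 1/2·g = -(7/3)x^4 + 2x^3 - (5/2)x - 2 = f ✓
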